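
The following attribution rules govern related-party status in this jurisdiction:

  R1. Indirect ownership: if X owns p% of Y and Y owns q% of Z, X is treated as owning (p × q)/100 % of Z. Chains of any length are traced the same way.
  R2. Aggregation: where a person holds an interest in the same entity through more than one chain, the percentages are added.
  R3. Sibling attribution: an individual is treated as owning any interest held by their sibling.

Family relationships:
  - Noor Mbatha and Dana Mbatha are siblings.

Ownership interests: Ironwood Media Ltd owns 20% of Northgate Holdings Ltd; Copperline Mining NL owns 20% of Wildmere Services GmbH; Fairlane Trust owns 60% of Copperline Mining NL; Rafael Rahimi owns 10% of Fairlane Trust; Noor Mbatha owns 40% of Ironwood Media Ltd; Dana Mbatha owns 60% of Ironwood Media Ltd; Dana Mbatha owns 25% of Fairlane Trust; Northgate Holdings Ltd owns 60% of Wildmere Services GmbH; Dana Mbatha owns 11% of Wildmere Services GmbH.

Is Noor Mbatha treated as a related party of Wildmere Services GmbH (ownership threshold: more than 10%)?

Yes

By sibling attribution (R3), Noor Mbatha is treated as also owning Dana Mbatha's interest in Ironwood Media Ltd, giving 40% + 60% = 100%.
By sibling attribution (R3), Noor Mbatha is treated as owning Dana Mbatha's 25% interest in Fairlane Trust.
By sibling attribution (R3), Noor Mbatha is treated as owning Dana Mbatha's 11% interest in Wildmere Services GmbH.
Chain via Ironwood Media Ltd → Northgate Holdings Ltd (R1): 100% × 20% × 60% = 12% of Wildmere Services GmbH.
Chain via Fairlane Trust → Copperline Mining NL (R1): 25% × 60% × 20% = 3% of Wildmere Services GmbH.
Direct interest in Wildmere Services GmbH: 11%.
Aggregating (R2): 12% + 3% + 11% = 26%.
26% exceeds the 10% threshold, so Noor is a related party to Wildmere Services GmbH.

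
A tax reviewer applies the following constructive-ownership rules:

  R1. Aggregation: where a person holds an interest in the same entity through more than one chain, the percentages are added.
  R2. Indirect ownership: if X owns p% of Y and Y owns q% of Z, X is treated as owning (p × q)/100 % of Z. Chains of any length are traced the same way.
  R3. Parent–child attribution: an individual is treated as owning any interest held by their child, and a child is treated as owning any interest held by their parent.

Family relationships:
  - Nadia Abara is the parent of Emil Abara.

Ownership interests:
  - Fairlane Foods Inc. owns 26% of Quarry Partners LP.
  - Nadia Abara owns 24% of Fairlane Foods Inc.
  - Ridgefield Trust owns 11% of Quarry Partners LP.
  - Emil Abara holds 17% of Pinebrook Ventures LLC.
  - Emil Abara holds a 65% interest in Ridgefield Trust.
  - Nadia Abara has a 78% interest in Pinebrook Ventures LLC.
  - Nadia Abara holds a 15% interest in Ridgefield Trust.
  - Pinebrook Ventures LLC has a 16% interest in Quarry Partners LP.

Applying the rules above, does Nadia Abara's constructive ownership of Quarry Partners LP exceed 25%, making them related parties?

Yes

By parent–child attribution (R3), Nadia Abara is treated as also owning Emil Abara's interest in Pinebrook Ventures LLC, giving 78% + 17% = 95%.
By parent–child attribution (R3), Nadia Abara is treated as also owning Emil Abara's interest in Ridgefield Trust, giving 15% + 65% = 80%.
Chain via Pinebrook Ventures LLC (R2): 95% × 16% = 15.2% of Quarry Partners LP.
Chain via Fairlane Foods Inc. (R2): 24% × 26% = 6.24% of Quarry Partners LP.
Chain via Ridgefield Trust (R2): 80% × 11% = 8.8% of Quarry Partners LP.
Aggregating (R1): 15.2% + 6.24% + 8.8% = 30.24%.
30.24% exceeds the 25% threshold, so Nadia is a related party to Quarry Partners LP.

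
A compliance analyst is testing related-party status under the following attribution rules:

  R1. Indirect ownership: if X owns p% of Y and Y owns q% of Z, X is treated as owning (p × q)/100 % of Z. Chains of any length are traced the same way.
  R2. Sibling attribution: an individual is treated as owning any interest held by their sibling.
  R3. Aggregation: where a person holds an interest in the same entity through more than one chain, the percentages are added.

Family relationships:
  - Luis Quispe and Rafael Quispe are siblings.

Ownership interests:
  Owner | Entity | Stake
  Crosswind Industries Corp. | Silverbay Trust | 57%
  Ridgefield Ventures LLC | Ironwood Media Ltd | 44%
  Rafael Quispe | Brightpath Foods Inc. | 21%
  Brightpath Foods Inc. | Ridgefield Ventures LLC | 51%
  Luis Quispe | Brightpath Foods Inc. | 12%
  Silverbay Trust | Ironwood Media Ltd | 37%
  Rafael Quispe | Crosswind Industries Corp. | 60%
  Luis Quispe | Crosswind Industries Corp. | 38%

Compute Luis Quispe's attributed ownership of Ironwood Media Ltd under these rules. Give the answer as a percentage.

By sibling attribution (R2), Luis Quispe is treated as also owning Rafael Quispe's interest in Crosswind Industries Corp, giving 38% + 60% = 98%.
By sibling attribution (R2), Luis Quispe is treated as also owning Rafael Quispe's interest in Brightpath Foods Inc, giving 12% + 21% = 33%.
Chain via Crosswind Industries Corp. → Silverbay Trust (R1): 98% × 57% × 37% = 20.6682% of Ironwood Media Ltd.
Chain via Brightpath Foods Inc. → Ridgefield Ventures LLC (R1): 33% × 51% × 44% = 7.4052% of Ironwood Media Ltd.
Aggregating (R3): 20.6682% + 7.4052% = 28.0734%.

28.0734%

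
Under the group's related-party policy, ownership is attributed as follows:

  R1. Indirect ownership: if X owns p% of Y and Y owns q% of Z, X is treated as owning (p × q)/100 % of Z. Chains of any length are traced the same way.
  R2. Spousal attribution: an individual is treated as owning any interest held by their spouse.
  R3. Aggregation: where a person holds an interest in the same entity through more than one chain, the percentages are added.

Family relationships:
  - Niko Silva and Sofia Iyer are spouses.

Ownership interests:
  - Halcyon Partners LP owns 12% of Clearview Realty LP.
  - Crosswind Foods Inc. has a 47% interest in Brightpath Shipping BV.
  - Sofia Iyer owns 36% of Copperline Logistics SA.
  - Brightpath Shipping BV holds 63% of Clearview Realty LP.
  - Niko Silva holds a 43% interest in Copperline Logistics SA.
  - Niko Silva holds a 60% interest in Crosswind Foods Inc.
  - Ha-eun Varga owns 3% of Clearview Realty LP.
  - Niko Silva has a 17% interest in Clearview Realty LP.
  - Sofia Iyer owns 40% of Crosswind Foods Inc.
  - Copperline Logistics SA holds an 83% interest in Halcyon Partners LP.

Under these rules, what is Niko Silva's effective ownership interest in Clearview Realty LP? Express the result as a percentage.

By spousal attribution (R2), Niko Silva is treated as also owning Sofia Iyer's interest in Crosswind Foods Inc, giving 60% + 40% = 100%.
By spousal attribution (R2), Niko Silva is treated as also owning Sofia Iyer's interest in Copperline Logistics SA, giving 43% + 36% = 79%.
Chain via Crosswind Foods Inc. → Brightpath Shipping BV (R1): 100% × 47% × 63% = 29.61% of Clearview Realty LP.
Chain via Copperline Logistics SA → Halcyon Partners LP (R1): 79% × 83% × 12% = 7.8684% of Clearview Realty LP.
Direct interest in Clearview Realty LP: 17%.
Aggregating (R3): 29.61% + 7.8684% + 17% = 54.4784%.

54.4784%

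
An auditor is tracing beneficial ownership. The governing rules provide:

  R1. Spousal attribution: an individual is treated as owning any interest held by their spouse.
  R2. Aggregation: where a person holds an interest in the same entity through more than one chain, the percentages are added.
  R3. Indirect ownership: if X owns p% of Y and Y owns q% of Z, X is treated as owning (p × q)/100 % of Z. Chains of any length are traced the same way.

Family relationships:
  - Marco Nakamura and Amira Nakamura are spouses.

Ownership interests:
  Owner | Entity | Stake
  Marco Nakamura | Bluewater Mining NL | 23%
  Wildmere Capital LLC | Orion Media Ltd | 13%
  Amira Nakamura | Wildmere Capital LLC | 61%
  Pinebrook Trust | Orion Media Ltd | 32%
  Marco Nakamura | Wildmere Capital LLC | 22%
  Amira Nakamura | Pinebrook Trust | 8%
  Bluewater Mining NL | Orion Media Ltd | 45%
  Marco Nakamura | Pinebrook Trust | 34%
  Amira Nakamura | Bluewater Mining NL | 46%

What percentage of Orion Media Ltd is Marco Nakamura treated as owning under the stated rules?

55.28%

By spousal attribution (R1), Marco Nakamura is treated as also owning Amira Nakamura's interest in Bluewater Mining NL, giving 23% + 46% = 69%.
By spousal attribution (R1), Marco Nakamura is treated as also owning Amira Nakamura's interest in Pinebrook Trust, giving 34% + 8% = 42%.
By spousal attribution (R1), Marco Nakamura is treated as also owning Amira Nakamura's interest in Wildmere Capital LLC, giving 22% + 61% = 83%.
Chain via Bluewater Mining NL (R3): 69% × 45% = 31.05% of Orion Media Ltd.
Chain via Pinebrook Trust (R3): 42% × 32% = 13.44% of Orion Media Ltd.
Chain via Wildmere Capital LLC (R3): 83% × 13% = 10.79% of Orion Media Ltd.
Aggregating (R2): 31.05% + 13.44% + 10.79% = 55.28%.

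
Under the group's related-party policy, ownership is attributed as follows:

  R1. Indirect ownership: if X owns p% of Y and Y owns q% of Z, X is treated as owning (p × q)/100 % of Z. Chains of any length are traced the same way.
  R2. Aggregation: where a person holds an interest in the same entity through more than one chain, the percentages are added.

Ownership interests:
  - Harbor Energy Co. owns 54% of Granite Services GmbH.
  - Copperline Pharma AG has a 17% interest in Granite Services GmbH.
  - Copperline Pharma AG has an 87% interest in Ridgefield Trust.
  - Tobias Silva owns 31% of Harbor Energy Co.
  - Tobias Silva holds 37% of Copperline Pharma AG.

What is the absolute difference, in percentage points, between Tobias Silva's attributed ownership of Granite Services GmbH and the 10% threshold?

13.03

Chain via Harbor Energy Co. (R1): 31% × 54% = 16.74% of Granite Services GmbH.
Chain via Copperline Pharma AG (R1): 37% × 17% = 6.29% of Granite Services GmbH.
Aggregating (R2): 16.74% + 6.29% = 23.03%.
23.03% exceeds the 10% threshold by 13.03 percentage points.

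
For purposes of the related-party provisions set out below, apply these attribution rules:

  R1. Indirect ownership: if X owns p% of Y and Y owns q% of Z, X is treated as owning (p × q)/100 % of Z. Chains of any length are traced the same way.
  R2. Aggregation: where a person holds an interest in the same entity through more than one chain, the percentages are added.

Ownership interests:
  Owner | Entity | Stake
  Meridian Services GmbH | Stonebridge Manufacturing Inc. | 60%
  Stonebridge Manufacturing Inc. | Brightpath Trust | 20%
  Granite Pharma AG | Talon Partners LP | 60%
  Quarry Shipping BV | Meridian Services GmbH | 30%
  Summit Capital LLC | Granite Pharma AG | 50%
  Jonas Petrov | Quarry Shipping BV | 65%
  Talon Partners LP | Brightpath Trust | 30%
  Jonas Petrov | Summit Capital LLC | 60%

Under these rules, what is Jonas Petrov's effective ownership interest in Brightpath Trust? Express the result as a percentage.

Chain via Summit Capital LLC → Granite Pharma AG → Talon Partners LP (R1): 60% × 50% × 60% × 30% = 5.4% of Brightpath Trust.
Chain via Quarry Shipping BV → Meridian Services GmbH → Stonebridge Manufacturing Inc. (R1): 65% × 30% × 60% × 20% = 2.34% of Brightpath Trust.
Aggregating (R2): 5.4% + 2.34% = 7.74%.

7.74%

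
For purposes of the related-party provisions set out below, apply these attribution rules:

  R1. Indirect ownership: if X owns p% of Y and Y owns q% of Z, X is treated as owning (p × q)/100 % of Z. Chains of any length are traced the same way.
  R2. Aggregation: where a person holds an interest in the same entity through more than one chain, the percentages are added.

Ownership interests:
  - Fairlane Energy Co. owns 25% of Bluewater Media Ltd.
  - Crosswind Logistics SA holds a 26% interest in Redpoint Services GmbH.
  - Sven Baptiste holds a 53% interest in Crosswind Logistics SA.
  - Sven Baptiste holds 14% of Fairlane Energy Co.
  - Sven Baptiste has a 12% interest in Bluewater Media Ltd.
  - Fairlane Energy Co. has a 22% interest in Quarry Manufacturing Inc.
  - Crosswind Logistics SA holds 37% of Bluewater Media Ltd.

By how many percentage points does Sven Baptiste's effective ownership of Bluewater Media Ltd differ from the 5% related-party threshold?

Chain via Fairlane Energy Co. (R1): 14% × 25% = 3.5% of Bluewater Media Ltd.
Chain via Crosswind Logistics SA (R1): 53% × 37% = 19.61% of Bluewater Media Ltd.
Direct interest in Bluewater Media Ltd: 12%.
Aggregating (R2): 3.5% + 19.61% + 12% = 35.11%.
35.11% exceeds the 5% threshold by 30.11 percentage points.

30.11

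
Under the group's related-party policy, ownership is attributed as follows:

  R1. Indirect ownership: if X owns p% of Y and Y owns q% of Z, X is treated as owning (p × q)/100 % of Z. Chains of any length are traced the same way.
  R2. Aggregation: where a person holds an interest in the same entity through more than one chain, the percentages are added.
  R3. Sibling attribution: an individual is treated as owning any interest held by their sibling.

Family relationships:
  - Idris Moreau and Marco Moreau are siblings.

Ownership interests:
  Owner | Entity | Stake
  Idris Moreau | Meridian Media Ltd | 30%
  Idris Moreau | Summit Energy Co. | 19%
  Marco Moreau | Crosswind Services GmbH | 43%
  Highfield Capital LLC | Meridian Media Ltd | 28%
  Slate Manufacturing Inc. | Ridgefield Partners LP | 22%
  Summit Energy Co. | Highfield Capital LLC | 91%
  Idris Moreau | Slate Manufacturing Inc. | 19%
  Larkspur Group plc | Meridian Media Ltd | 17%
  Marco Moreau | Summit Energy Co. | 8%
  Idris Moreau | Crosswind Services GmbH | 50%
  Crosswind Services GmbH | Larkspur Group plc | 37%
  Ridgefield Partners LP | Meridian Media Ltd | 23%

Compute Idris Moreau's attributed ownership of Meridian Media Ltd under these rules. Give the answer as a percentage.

By sibling attribution (R3), Idris Moreau is treated as also owning Marco Moreau's interest in Summit Energy Co, giving 19% + 8% = 27%.
By sibling attribution (R3), Idris Moreau is treated as also owning Marco Moreau's interest in Crosswind Services GmbH, giving 50% + 43% = 93%.
Chain via Summit Energy Co. → Highfield Capital LLC (R1): 27% × 91% × 28% = 6.8796% of Meridian Media Ltd.
Chain via Crosswind Services GmbH → Larkspur Group plc (R1): 93% × 37% × 17% = 5.8497% of Meridian Media Ltd.
Chain via Slate Manufacturing Inc. → Ridgefield Partners LP (R1): 19% × 22% × 23% = 0.9614% of Meridian Media Ltd.
Direct interest in Meridian Media Ltd: 30%.
Aggregating (R2): 6.8796% + 5.8497% + 0.9614% + 30% = 43.6907%.

43.6907%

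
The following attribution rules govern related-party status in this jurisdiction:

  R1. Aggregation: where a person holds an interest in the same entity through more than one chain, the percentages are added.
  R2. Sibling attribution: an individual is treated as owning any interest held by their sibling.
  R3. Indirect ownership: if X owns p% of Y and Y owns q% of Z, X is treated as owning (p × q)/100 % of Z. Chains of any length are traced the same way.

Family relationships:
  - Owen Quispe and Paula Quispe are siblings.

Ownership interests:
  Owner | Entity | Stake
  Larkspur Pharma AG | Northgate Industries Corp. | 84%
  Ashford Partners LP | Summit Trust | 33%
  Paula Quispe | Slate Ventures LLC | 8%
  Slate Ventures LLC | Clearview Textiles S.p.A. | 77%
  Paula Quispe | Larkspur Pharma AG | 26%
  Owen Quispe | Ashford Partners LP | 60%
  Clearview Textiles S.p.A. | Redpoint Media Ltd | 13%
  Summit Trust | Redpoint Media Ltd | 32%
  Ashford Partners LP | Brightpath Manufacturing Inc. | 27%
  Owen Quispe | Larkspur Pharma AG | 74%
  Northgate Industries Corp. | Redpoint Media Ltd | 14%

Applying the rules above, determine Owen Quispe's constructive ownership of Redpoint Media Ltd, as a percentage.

By sibling attribution (R2), Owen Quispe is treated as also owning Paula Quispe's interest in Larkspur Pharma AG, giving 74% + 26% = 100%.
By sibling attribution (R2), Owen Quispe is treated as owning Paula Quispe's 8% interest in Slate Ventures LLC.
Chain via Ashford Partners LP → Summit Trust (R3): 60% × 33% × 32% = 6.336% of Redpoint Media Ltd.
Chain via Larkspur Pharma AG → Northgate Industries Corp. (R3): 100% × 84% × 14% = 11.76% of Redpoint Media Ltd.
Chain via Slate Ventures LLC → Clearview Textiles S.p.A. (R3): 8% × 77% × 13% = 0.8008% of Redpoint Media Ltd.
Aggregating (R1): 6.336% + 11.76% + 0.8008% = 18.8968%.

18.8968%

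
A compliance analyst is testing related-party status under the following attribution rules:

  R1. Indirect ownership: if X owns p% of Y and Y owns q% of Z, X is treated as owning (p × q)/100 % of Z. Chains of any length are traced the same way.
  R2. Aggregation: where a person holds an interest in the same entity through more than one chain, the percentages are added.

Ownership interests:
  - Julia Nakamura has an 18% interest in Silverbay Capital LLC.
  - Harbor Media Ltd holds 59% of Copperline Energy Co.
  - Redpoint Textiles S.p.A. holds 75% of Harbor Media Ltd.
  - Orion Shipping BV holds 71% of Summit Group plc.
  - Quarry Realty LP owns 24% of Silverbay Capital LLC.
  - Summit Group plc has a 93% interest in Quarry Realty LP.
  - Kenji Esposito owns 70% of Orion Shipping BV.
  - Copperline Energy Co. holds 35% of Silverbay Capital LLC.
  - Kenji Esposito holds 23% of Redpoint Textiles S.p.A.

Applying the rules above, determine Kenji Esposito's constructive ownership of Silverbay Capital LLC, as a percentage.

Chain via Redpoint Textiles S.p.A. → Harbor Media Ltd → Copperline Energy Co. (R1): 23% × 75% × 59% × 35% = 3.562125% of Silverbay Capital LLC.
Chain via Orion Shipping BV → Summit Group plc → Quarry Realty LP (R1): 70% × 71% × 93% × 24% = 11.09304% of Silverbay Capital LLC.
Aggregating (R2): 3.562125% + 11.09304% = 14.655165%.

14.655165%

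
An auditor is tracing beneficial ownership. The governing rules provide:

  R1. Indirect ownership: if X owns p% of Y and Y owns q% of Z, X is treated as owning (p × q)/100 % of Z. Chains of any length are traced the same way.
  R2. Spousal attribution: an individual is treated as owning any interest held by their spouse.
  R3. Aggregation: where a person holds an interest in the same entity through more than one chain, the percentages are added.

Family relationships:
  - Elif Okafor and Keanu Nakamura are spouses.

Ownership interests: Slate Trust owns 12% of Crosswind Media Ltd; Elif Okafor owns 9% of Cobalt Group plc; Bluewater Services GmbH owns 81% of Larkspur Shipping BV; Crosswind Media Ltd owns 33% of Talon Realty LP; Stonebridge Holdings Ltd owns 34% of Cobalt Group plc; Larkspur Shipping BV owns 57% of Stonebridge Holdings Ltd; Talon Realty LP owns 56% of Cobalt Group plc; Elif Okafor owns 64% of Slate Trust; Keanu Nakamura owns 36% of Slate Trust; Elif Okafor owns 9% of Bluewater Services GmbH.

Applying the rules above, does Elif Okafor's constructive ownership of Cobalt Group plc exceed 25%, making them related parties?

No

By spousal attribution (R2), Elif Okafor is treated as also owning Keanu Nakamura's interest in Slate Trust, giving 64% + 36% = 100%.
Chain via Bluewater Services GmbH → Larkspur Shipping BV → Stonebridge Holdings Ltd (R1): 9% × 81% × 57% × 34% = 1.412802% of Cobalt Group plc.
Chain via Slate Trust → Crosswind Media Ltd → Talon Realty LP (R1): 100% × 12% × 33% × 56% = 2.2176% of Cobalt Group plc.
Direct interest in Cobalt Group plc: 9%.
Aggregating (R3): 1.412802% + 2.2176% + 9% = 12.630402%.
12.630402% does not exceed the 25% threshold, so Elif is not a related party to Cobalt Group plc.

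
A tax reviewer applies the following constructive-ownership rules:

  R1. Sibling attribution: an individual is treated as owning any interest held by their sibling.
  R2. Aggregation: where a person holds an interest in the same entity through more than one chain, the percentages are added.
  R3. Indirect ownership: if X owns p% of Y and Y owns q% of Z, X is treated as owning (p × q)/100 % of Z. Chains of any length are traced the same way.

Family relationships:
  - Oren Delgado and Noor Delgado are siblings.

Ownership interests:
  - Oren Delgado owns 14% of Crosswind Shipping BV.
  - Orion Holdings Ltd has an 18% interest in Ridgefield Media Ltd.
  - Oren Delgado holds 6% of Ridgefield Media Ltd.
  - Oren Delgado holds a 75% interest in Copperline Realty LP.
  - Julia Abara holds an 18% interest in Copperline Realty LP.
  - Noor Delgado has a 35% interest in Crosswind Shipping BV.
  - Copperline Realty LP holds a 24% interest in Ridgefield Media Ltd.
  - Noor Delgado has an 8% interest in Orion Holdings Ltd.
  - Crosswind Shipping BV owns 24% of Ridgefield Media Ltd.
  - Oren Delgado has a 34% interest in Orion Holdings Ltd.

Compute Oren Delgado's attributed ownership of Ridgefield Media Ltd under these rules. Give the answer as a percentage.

By sibling attribution (R1), Oren Delgado is treated as also owning Noor Delgado's interest in Orion Holdings Ltd, giving 34% + 8% = 42%.
By sibling attribution (R1), Oren Delgado is treated as also owning Noor Delgado's interest in Crosswind Shipping BV, giving 14% + 35% = 49%.
Chain via Copperline Realty LP (R3): 75% × 24% = 18% of Ridgefield Media Ltd.
Chain via Orion Holdings Ltd (R3): 42% × 18% = 7.56% of Ridgefield Media Ltd.
Chain via Crosswind Shipping BV (R3): 49% × 24% = 11.76% of Ridgefield Media Ltd.
Direct interest in Ridgefield Media Ltd: 6%.
Aggregating (R2): 18% + 7.56% + 11.76% + 6% = 43.32%.

43.32%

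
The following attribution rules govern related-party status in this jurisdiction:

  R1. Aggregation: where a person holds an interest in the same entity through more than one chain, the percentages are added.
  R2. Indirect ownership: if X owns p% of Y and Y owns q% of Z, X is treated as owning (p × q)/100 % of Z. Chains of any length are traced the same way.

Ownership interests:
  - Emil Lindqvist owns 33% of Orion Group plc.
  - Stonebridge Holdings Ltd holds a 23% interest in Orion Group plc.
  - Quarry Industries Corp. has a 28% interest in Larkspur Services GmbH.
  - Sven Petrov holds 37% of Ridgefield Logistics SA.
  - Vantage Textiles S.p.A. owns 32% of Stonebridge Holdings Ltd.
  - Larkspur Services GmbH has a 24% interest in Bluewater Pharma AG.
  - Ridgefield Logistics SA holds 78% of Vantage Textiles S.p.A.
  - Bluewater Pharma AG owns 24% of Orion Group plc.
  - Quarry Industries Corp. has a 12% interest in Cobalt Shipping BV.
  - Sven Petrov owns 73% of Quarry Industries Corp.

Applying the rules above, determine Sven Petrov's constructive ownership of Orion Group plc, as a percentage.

Chain via Ridgefield Logistics SA → Vantage Textiles S.p.A. → Stonebridge Holdings Ltd (R2): 37% × 78% × 32% × 23% = 2.124096% of Orion Group plc.
Chain via Quarry Industries Corp. → Larkspur Services GmbH → Bluewater Pharma AG (R2): 73% × 28% × 24% × 24% = 1.177344% of Orion Group plc.
Aggregating (R1): 2.124096% + 1.177344% = 3.30144%.

3.30144%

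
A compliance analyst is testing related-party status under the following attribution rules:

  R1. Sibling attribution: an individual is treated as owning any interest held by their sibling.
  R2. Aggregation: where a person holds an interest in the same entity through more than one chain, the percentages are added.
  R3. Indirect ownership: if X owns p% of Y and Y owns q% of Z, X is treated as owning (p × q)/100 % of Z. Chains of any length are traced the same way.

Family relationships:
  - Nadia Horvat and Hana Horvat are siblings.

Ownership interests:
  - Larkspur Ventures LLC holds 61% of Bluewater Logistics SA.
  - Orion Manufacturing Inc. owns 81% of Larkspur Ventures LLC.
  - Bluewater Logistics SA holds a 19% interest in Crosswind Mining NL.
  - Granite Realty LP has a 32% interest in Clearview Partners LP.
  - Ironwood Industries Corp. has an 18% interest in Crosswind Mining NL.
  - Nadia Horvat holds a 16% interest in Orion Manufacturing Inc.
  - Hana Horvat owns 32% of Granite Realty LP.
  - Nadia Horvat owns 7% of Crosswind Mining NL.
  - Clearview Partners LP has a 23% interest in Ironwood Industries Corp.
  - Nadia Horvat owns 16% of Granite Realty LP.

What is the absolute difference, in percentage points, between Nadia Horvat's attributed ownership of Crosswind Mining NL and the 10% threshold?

0.862032

By sibling attribution (R1), Nadia Horvat is treated as also owning Hana Horvat's interest in Granite Realty LP, giving 16% + 32% = 48%.
Chain via Granite Realty LP → Clearview Partners LP → Ironwood Industries Corp. (R3): 48% × 32% × 23% × 18% = 0.635904% of Crosswind Mining NL.
Chain via Orion Manufacturing Inc. → Larkspur Ventures LLC → Bluewater Logistics SA (R3): 16% × 81% × 61% × 19% = 1.502064% of Crosswind Mining NL.
Direct interest in Crosswind Mining NL: 7%.
Aggregating (R2): 0.635904% + 1.502064% + 7% = 9.137968%.
9.137968% falls short of the 10% threshold by 0.862032 percentage points.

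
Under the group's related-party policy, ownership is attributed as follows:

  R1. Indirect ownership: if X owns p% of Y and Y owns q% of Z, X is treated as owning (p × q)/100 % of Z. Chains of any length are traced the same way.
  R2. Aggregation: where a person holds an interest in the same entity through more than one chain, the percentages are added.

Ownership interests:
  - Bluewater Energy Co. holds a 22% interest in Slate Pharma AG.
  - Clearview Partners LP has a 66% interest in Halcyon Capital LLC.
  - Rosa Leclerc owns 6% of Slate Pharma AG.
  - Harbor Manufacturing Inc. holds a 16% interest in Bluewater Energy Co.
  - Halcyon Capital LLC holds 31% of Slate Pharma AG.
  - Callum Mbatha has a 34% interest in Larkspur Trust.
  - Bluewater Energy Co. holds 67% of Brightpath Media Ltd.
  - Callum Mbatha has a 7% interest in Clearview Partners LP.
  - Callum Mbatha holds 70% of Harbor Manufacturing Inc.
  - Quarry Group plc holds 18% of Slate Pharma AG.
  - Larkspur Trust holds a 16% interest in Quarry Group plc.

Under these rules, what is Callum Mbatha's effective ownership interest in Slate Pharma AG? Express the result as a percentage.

4.8754%

Chain via Harbor Manufacturing Inc. → Bluewater Energy Co. (R1): 70% × 16% × 22% = 2.464% of Slate Pharma AG.
Chain via Larkspur Trust → Quarry Group plc (R1): 34% × 16% × 18% = 0.9792% of Slate Pharma AG.
Chain via Clearview Partners LP → Halcyon Capital LLC (R1): 7% × 66% × 31% = 1.4322% of Slate Pharma AG.
Aggregating (R2): 2.464% + 0.9792% + 1.4322% = 4.8754%.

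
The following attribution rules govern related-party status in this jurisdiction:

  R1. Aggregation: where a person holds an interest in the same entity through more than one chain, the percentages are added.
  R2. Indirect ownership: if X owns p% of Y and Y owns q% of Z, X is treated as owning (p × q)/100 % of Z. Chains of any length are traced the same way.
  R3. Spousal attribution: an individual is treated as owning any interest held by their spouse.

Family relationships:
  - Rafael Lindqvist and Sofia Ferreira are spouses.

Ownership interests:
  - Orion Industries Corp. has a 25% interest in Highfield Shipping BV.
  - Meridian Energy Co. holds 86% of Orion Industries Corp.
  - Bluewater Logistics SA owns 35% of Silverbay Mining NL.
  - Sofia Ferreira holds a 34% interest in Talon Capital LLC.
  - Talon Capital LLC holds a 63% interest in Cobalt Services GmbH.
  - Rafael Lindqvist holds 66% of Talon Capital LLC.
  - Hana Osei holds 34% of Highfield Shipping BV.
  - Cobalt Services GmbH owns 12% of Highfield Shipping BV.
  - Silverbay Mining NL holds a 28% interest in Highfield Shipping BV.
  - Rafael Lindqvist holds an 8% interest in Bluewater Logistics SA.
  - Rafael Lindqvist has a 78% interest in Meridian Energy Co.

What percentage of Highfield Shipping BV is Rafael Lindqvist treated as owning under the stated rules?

25.114%

By spousal attribution (R3), Rafael Lindqvist is treated as also owning Sofia Ferreira's interest in Talon Capital LLC, giving 66% + 34% = 100%.
Chain via Talon Capital LLC → Cobalt Services GmbH (R2): 100% × 63% × 12% = 7.56% of Highfield Shipping BV.
Chain via Bluewater Logistics SA → Silverbay Mining NL (R2): 8% × 35% × 28% = 0.784% of Highfield Shipping BV.
Chain via Meridian Energy Co. → Orion Industries Corp. (R2): 78% × 86% × 25% = 16.77% of Highfield Shipping BV.
Aggregating (R1): 7.56% + 0.784% + 16.77% = 25.114%.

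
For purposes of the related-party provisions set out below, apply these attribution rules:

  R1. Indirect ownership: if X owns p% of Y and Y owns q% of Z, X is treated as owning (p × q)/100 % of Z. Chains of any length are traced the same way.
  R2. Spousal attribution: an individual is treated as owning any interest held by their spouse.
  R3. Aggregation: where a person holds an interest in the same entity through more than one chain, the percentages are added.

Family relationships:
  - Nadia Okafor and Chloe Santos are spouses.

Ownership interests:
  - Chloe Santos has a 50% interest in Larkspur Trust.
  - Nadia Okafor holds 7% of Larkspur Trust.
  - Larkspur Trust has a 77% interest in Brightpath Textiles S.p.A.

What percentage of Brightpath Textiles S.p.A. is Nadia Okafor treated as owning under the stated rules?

By spousal attribution (R2), Nadia Okafor is treated as also owning Chloe Santos's interest in Larkspur Trust, giving 7% + 50% = 57%.
Chain via Larkspur Trust (R1): 57% × 77% = 43.89% of Brightpath Textiles S.p.A.

43.89%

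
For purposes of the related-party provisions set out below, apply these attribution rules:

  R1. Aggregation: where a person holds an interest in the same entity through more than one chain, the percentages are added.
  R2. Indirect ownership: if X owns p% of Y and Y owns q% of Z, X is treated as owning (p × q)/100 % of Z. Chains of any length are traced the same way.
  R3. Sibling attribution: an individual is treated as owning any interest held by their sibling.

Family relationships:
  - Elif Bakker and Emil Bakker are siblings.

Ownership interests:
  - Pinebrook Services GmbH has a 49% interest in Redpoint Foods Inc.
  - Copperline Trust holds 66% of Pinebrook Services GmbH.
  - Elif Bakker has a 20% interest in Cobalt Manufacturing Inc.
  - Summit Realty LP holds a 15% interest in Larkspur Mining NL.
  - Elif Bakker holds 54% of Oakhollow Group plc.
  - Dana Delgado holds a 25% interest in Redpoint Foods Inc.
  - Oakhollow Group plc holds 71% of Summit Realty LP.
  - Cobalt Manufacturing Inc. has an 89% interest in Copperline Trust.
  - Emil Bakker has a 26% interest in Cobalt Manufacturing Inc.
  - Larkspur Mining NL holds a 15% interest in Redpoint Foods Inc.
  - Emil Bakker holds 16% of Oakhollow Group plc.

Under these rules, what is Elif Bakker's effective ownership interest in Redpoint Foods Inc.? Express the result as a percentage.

14.358246%

By sibling attribution (R3), Elif Bakker is treated as also owning Emil Bakker's interest in Cobalt Manufacturing Inc, giving 20% + 26% = 46%.
By sibling attribution (R3), Elif Bakker is treated as also owning Emil Bakker's interest in Oakhollow Group plc, giving 54% + 16% = 70%.
Chain via Cobalt Manufacturing Inc. → Copperline Trust → Pinebrook Services GmbH (R2): 46% × 89% × 66% × 49% = 13.239996% of Redpoint Foods Inc.
Chain via Oakhollow Group plc → Summit Realty LP → Larkspur Mining NL (R2): 70% × 71% × 15% × 15% = 1.11825% of Redpoint Foods Inc.
Aggregating (R1): 13.239996% + 1.11825% = 14.358246%.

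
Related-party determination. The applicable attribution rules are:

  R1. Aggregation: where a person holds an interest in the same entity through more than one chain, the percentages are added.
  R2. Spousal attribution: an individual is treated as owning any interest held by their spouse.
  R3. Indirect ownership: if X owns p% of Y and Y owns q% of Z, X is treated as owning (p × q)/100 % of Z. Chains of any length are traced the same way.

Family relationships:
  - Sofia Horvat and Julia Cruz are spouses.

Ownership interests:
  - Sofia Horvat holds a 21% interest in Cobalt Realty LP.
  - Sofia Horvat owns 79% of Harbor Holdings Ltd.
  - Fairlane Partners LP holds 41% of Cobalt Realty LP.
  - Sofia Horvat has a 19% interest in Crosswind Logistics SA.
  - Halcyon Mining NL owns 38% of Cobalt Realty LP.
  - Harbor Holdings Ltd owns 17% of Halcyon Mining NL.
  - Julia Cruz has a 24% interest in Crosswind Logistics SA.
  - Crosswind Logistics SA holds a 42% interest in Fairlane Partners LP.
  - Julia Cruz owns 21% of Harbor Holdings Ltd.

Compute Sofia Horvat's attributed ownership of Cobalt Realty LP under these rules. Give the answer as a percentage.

34.8646%

By spousal attribution (R2), Sofia Horvat is treated as also owning Julia Cruz's interest in Harbor Holdings Ltd, giving 79% + 21% = 100%.
By spousal attribution (R2), Sofia Horvat is treated as also owning Julia Cruz's interest in Crosswind Logistics SA, giving 19% + 24% = 43%.
Chain via Harbor Holdings Ltd → Halcyon Mining NL (R3): 100% × 17% × 38% = 6.46% of Cobalt Realty LP.
Chain via Crosswind Logistics SA → Fairlane Partners LP (R3): 43% × 42% × 41% = 7.4046% of Cobalt Realty LP.
Direct interest in Cobalt Realty LP: 21%.
Aggregating (R1): 6.46% + 7.4046% + 21% = 34.8646%.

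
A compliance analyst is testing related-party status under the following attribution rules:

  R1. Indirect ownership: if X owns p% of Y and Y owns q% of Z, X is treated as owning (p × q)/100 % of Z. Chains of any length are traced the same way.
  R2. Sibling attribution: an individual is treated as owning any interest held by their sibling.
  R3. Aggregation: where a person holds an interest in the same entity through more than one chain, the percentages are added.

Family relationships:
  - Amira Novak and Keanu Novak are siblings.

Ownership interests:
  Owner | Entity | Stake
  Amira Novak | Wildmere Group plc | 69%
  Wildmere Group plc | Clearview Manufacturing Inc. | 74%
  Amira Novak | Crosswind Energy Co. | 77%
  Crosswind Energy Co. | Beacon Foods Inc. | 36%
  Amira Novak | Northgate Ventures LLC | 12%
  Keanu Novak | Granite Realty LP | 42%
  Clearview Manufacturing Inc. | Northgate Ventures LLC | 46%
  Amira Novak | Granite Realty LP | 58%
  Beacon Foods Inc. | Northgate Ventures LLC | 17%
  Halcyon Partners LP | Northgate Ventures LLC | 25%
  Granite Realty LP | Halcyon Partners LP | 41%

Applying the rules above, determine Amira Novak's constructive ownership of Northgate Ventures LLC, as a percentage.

50.45%

By sibling attribution (R2), Amira Novak is treated as also owning Keanu Novak's interest in Granite Realty LP, giving 58% + 42% = 100%.
Chain via Wildmere Group plc → Clearview Manufacturing Inc. (R1): 69% × 74% × 46% = 23.4876% of Northgate Ventures LLC.
Chain via Crosswind Energy Co. → Beacon Foods Inc. (R1): 77% × 36% × 17% = 4.7124% of Northgate Ventures LLC.
Chain via Granite Realty LP → Halcyon Partners LP (R1): 100% × 41% × 25% = 10.25% of Northgate Ventures LLC.
Direct interest in Northgate Ventures LLC: 12%.
Aggregating (R3): 23.4876% + 4.7124% + 10.25% + 12% = 50.45%.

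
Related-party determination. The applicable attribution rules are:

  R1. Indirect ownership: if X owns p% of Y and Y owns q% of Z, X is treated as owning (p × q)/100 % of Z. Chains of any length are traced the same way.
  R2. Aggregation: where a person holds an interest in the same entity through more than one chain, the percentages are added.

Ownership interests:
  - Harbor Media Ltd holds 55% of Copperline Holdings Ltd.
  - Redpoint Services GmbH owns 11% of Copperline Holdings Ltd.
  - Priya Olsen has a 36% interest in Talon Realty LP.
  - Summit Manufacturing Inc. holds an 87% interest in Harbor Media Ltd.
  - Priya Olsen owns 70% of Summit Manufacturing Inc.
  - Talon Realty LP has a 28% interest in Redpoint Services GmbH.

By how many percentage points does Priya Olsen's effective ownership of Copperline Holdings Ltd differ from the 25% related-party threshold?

Chain via Summit Manufacturing Inc. → Harbor Media Ltd (R1): 70% × 87% × 55% = 33.495% of Copperline Holdings Ltd.
Chain via Talon Realty LP → Redpoint Services GmbH (R1): 36% × 28% × 11% = 1.1088% of Copperline Holdings Ltd.
Aggregating (R2): 33.495% + 1.1088% = 34.6038%.
34.6038% exceeds the 25% threshold by 9.6038 percentage points.

9.6038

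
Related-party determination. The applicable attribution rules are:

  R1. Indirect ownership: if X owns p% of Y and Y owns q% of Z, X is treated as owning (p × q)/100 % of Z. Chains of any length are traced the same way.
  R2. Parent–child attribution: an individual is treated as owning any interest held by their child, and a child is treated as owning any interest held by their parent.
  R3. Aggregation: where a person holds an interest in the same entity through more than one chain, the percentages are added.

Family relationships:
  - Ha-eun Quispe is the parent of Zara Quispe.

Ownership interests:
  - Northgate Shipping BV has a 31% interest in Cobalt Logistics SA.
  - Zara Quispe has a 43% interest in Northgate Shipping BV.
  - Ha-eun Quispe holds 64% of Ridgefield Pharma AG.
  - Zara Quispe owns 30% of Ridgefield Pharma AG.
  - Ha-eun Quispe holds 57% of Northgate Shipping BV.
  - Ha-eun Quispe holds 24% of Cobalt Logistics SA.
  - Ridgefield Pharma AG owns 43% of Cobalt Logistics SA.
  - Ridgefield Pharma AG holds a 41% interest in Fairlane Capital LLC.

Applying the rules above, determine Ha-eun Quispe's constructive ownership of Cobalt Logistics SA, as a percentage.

By parent–child attribution (R2), Ha-eun Quispe is treated as also owning Zara Quispe's interest in Ridgefield Pharma AG, giving 64% + 30% = 94%.
By parent–child attribution (R2), Ha-eun Quispe is treated as also owning Zara Quispe's interest in Northgate Shipping BV, giving 57% + 43% = 100%.
Chain via Ridgefield Pharma AG (R1): 94% × 43% = 40.42% of Cobalt Logistics SA.
Chain via Northgate Shipping BV (R1): 100% × 31% = 31% of Cobalt Logistics SA.
Direct interest in Cobalt Logistics SA: 24%.
Aggregating (R3): 40.42% + 31% + 24% = 95.42%.

95.42%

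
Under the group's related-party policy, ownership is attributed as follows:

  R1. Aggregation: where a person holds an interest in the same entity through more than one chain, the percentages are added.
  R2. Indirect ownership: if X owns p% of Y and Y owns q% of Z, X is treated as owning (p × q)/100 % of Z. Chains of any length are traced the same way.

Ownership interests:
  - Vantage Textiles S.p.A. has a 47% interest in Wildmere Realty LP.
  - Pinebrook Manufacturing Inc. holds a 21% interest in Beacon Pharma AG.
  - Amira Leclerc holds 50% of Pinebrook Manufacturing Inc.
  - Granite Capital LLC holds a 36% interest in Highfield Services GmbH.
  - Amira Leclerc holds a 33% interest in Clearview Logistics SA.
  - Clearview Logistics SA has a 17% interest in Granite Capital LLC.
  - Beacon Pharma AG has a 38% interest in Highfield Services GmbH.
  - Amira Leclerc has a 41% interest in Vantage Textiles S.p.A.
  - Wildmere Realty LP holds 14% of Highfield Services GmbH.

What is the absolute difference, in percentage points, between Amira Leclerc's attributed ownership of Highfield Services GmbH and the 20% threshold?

11.2926

Chain via Clearview Logistics SA → Granite Capital LLC (R2): 33% × 17% × 36% = 2.0196% of Highfield Services GmbH.
Chain via Vantage Textiles S.p.A. → Wildmere Realty LP (R2): 41% × 47% × 14% = 2.6978% of Highfield Services GmbH.
Chain via Pinebrook Manufacturing Inc. → Beacon Pharma AG (R2): 50% × 21% × 38% = 3.99% of Highfield Services GmbH.
Aggregating (R1): 2.0196% + 2.6978% + 3.99% = 8.7074%.
8.7074% falls short of the 20% threshold by 11.2926 percentage points.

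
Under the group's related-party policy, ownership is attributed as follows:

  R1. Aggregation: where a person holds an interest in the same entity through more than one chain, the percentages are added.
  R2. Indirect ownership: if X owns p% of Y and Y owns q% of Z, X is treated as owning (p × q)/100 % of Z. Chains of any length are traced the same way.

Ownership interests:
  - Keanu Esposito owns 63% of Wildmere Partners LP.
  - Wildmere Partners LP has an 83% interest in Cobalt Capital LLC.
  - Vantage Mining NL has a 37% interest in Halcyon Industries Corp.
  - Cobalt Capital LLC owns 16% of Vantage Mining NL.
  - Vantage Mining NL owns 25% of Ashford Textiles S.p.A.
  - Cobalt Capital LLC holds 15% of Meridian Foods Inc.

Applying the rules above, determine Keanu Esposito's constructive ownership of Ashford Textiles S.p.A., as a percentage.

Chain via Wildmere Partners LP → Cobalt Capital LLC → Vantage Mining NL (R2): 63% × 83% × 16% × 25% = 2.0916% of Ashford Textiles S.p.A.

2.0916%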